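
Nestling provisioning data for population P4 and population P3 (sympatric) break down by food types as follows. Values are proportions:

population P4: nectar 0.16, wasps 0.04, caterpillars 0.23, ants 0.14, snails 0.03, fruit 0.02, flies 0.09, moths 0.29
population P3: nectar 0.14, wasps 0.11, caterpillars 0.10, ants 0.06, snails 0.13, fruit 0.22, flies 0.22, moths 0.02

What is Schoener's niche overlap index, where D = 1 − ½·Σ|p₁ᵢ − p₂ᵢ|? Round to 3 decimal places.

Σ|p₁ᵢ − p₂ᵢ| = 0.02 + 0.07 + 0.13 + 0.08 + 0.10 + 0.20 + 0.13 + 0.27 = 1.00
D = 1 − ½ × 1.00 = 1 − 0.500 = 0.50000

0.500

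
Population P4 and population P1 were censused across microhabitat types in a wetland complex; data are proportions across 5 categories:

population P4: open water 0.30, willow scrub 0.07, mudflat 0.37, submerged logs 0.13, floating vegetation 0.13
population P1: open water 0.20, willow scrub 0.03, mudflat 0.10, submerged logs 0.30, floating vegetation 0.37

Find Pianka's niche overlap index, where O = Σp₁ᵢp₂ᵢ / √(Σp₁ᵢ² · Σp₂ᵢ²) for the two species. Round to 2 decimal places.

0.69

Σ p₁ᵢp₂ᵢ = 0.0600 + 0.0021 + 0.0370 + 0.0390 + 0.0481 = 0.1862
Σp_1ᵢ² = 0.30² + 0.07² + 0.37² + 0.13² + 0.13² = 0.0900 + 0.0049 + 0.1369 + 0.0169 + 0.0169 = 0.2656
Σp_2ᵢ² = 0.20² + 0.03² + 0.10² + 0.30² + 0.37² = 0.0400 + 0.0009 + 0.0100 + 0.0900 + 0.1369 = 0.2778
O = 0.1862 / √(0.2656 × 0.2778) = 0.1862 / 0.27163 = 0.6855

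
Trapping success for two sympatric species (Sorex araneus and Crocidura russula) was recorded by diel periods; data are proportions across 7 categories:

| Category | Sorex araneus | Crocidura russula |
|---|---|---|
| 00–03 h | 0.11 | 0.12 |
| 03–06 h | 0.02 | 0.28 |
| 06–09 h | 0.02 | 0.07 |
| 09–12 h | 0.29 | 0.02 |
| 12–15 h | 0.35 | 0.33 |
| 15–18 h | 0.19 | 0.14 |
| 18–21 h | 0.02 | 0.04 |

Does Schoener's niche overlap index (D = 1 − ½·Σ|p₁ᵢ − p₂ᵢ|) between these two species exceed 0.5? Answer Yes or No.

Yes

Σ|p₁ᵢ − p₂ᵢ| = 0.01 + 0.26 + 0.05 + 0.27 + 0.02 + 0.05 + 0.02 = 0.68
D = 1 − ½ × 0.68 = 1 − 0.340 = 0.6600
D = 0.6600 > 0.5 → Yes.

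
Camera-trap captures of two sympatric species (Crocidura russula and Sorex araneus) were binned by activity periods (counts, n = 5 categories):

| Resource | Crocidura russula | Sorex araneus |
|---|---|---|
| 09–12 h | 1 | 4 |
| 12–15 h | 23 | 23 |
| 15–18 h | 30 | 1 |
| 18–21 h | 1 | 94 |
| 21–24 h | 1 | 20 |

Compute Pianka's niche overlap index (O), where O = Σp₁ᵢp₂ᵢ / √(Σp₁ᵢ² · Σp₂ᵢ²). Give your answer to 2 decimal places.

0.18

Proportions for Crocidura russula (n=56): 1/56=0.0179, 23/56=0.4107, 30/56=0.5357, 1/56=0.0179, 1/56=0.0179
Proportions for Sorex araneus (n=142): 4/142=0.0282, 23/142=0.1620, 1/142=0.0070, 94/142=0.6620, 20/142=0.1408
Σ p₁ᵢp₂ᵢ = 0.000505 + 0.066533 + 0.003750 + 0.011850 + 0.002520 = 0.085158
Σp_1ᵢ² = 0.0179² + 0.4107² + 0.5357² + 0.0179² + 0.0179² = 0.000320 + 0.168674 + 0.286974 + 0.000320 + 0.000320 = 0.456608
Σp_2ᵢ² = 0.0282² + 0.1620² + 0.0070² + 0.6620² + 0.1408² = 0.000795 + 0.026244 + 0.000049 + 0.438244 + 0.019825 = 0.485157
O = 0.085158 / √(0.456608 × 0.485157) = 0.085158 / 0.4706661 = 0.1809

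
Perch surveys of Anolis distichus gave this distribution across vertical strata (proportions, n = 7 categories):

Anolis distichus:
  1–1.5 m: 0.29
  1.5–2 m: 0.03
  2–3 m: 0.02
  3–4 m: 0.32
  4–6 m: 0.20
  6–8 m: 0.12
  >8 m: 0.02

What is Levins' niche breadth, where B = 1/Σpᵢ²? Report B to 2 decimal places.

4.12

Σpᵢ² = 0.29² + 0.03² + 0.02² + 0.32² + 0.20² + 0.12² + 0.02² = 0.0841 + 0.0009 + 0.0004 + 0.1024 + 0.0400 + 0.0144 + 0.0004 = 0.2426
B = 1 / 0.2426 = 4.1220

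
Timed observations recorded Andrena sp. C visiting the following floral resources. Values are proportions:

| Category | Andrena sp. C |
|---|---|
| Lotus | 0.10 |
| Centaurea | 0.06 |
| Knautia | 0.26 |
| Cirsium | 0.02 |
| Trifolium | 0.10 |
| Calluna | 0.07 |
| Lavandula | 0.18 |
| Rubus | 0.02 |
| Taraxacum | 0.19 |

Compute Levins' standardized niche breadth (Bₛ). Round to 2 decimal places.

Σpᵢ² = 0.10² + 0.06² + 0.26² + 0.02² + 0.10² + 0.07² + 0.18² + 0.02² + 0.19² = 0.0100 + 0.0036 + 0.0676 + 0.0004 + 0.0100 + 0.0049 + 0.0324 + 0.0004 + 0.0361 = 0.1654
B = 1 / 0.1654 = 6.0459
Bₛ = (B − 1)/(n − 1) = (6.0459 − 1)/(9 − 1) = 5.0459/8 = 0.6307

0.63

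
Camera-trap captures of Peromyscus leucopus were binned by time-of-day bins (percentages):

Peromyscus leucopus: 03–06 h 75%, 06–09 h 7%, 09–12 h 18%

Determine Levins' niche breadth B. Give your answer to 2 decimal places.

1.67

Convert percentages to proportions (divide by 100).
Σpᵢ² = 0.75² + 0.07² + 0.18² = 0.5625 + 0.0049 + 0.0324 = 0.5998
B = 1 / 0.5998 = 1.6672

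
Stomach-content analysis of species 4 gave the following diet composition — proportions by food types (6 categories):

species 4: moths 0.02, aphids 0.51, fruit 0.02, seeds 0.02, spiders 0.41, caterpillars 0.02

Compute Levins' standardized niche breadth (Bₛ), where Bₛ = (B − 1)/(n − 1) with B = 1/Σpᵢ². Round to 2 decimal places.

0.27

Σpᵢ² = 0.02² + 0.51² + 0.02² + 0.02² + 0.41² + 0.02² = 0.0004 + 0.2601 + 0.0004 + 0.0004 + 0.1681 + 0.0004 = 0.4298
B = 1 / 0.4298 = 2.3267
Bₛ = (B − 1)/(n − 1) = (2.3267 − 1)/(6 − 1) = 1.3267/5 = 0.2653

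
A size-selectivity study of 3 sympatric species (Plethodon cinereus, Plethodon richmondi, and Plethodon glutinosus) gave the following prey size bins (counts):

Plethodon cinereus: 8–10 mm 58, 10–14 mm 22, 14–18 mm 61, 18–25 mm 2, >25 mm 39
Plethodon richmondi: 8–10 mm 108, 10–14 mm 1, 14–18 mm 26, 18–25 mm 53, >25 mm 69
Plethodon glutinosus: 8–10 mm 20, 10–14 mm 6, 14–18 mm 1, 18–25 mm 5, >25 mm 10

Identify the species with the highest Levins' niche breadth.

Plethodon cinereus

Proportions for Plethodon cinereus (n=182): 58/182=0.3187, 22/182=0.1209, 61/182=0.3352, 2/182=0.0110, 39/182=0.2143
Proportions for Plethodon richmondi (n=257): 108/257=0.4202, 1/257=0.0039, 26/257=0.1012, 53/257=0.2062, 69/257=0.2685
Proportions for Plethodon glutinosus (n=42): 20/42=0.4762, 6/42=0.1429, 1/42=0.0238, 5/42=0.1190, 10/42=0.2381
Σp_cineᵢ² = 0.3187² + 0.1209² + 0.3352² + 0.0110² + 0.2143² = 0.101570 + 0.014617 + 0.112359 + 0.000121 + 0.045924 = 0.274591
B_cine = 1 / 0.274591 = 3.6418
Σp_richᵢ² = 0.4202² + 0.0039² + 0.1012² + 0.2062² + 0.2685² = 0.176568 + 0.000015 + 0.010241 + 0.042518 + 0.072092 = 0.301434
B_rich = 1 / 0.301434 = 3.3175
Σp_glutᵢ² = 0.4762² + 0.1429² + 0.0238² + 0.1190² + 0.2381² = 0.226766 + 0.020420 + 0.000566 + 0.014161 + 0.056692 = 0.318605
B_glut = 1 / 0.318605 = 3.1387
Highest B → broadest niche (most generalist): Plethodon cinereus (B = 3.64).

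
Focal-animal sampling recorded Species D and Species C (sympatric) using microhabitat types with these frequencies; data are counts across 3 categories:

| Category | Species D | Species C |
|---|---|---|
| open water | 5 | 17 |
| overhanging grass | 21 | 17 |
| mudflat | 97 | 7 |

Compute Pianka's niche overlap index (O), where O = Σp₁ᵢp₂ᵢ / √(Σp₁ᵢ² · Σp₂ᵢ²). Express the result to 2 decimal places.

Proportions for Species D (n=123): 5/123=0.0407, 21/123=0.1707, 97/123=0.7886
Proportions for Species C (n=41): 17/41=0.4146, 17/41=0.4146, 7/41=0.1707
Σ p₁ᵢp₂ᵢ = 0.016874 + 0.070772 + 0.134614 = 0.222260
Σp_1ᵢ² = 0.0407² + 0.1707² + 0.7886² = 0.001656 + 0.029138 + 0.621890 = 0.652684
Σp_2ᵢ² = 0.4146² + 0.4146² + 0.1707² = 0.171893 + 0.171893 + 0.029138 = 0.372924
O = 0.222260 / √(0.652684 × 0.372924) = 0.222260 / 0.4933574 = 0.4505

0.45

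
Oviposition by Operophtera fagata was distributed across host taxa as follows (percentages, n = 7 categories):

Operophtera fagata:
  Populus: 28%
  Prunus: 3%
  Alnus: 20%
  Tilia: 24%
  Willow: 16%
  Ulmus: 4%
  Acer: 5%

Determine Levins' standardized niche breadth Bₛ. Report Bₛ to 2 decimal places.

0.64

Convert percentages to proportions (divide by 100).
Σpᵢ² = 0.28² + 0.03² + 0.20² + 0.24² + 0.16² + 0.04² + 0.05² = 0.0784 + 0.0009 + 0.0400 + 0.0576 + 0.0256 + 0.0016 + 0.0025 = 0.2066
B = 1 / 0.2066 = 4.8403
Bₛ = (B − 1)/(n − 1) = (4.8403 − 1)/(7 − 1) = 3.8403/6 = 0.6401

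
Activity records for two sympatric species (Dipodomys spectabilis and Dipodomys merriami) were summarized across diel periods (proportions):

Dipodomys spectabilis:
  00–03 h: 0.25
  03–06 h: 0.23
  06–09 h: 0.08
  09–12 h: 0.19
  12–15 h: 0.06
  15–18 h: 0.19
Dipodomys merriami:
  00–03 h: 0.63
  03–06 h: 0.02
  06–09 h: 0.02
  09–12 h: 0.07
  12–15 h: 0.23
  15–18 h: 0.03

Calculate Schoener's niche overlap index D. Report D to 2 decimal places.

Σ|p₁ᵢ − p₂ᵢ| = 0.38 + 0.21 + 0.06 + 0.12 + 0.17 + 0.16 = 1.10
D = 1 − ½ × 1.10 = 1 − 0.550 = 0.4500

0.45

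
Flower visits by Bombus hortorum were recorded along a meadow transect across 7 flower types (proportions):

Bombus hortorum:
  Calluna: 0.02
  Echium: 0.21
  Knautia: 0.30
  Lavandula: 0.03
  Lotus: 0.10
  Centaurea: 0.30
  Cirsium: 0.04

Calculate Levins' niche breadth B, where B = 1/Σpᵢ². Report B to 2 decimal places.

Σpᵢ² = 0.02² + 0.21² + 0.30² + 0.03² + 0.10² + 0.30² + 0.04² = 0.0004 + 0.0441 + 0.0900 + 0.0009 + 0.0100 + 0.0900 + 0.0016 = 0.2370
B = 1 / 0.2370 = 4.2194

4.22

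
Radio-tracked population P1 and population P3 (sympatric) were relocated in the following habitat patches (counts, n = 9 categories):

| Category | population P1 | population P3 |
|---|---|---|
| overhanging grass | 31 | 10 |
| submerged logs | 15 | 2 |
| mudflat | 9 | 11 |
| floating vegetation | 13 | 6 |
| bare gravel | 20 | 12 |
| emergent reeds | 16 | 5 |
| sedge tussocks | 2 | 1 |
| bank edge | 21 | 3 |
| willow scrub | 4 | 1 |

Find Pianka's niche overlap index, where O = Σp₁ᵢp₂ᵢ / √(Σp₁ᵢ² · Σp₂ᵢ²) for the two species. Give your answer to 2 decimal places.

Proportions for population P1 (n=131): 31/131=0.2366, 15/131=0.1145, 9/131=0.0687, 13/131=0.0992, 20/131=0.1527, 16/131=0.1221, 2/131=0.0153, 21/131=0.1603, 4/131=0.0305
Proportions for population P3 (n=51): 10/51=0.1961, 2/51=0.0392, 11/51=0.2157, 6/51=0.1176, 12/51=0.2353, 5/51=0.0980, 1/51=0.0196, 3/51=0.0588, 1/51=0.0196
Σ p₁ᵢp₂ᵢ = 0.046397 + 0.004488 + 0.014819 + 0.011666 + 0.035930 + 0.011966 + 0.000300 + 0.009426 + 0.000598 = 0.135590
Σp_1ᵢ² = 0.2366² + 0.1145² + 0.0687² + 0.0992² + 0.1527² + 0.1221² + 0.0153² + 0.1603² + 0.0305² = 0.055980 + 0.013110 + 0.004720 + 0.009841 + 0.023317 + 0.014908 + 0.000234 + 0.025696 + 0.000930 = 0.148736
Σp_2ᵢ² = 0.1961² + 0.0392² + 0.2157² + 0.1176² + 0.2353² + 0.0980² + 0.0196² + 0.0588² + 0.0196² = 0.038455 + 0.001537 + 0.046526 + 0.013830 + 0.055366 + 0.009604 + 0.000384 + 0.003457 + 0.000384 = 0.169543
O = 0.135590 / √(0.148736 × 0.169543) = 0.135590 / 0.1587991 = 0.8538

0.85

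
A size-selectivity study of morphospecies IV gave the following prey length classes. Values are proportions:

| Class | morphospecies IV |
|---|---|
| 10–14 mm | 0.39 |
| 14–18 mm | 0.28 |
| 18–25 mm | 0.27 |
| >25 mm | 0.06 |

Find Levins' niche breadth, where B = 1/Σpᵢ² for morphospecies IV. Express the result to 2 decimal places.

3.26

Σpᵢ² = 0.39² + 0.28² + 0.27² + 0.06² = 0.1521 + 0.0784 + 0.0729 + 0.0036 = 0.3070
B = 1 / 0.3070 = 3.2573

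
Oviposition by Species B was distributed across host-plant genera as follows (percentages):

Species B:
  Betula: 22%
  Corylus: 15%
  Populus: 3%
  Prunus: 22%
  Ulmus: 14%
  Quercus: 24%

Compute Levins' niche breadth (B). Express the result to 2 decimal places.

Convert percentages to proportions (divide by 100).
Σpᵢ² = 0.22² + 0.15² + 0.03² + 0.22² + 0.14² + 0.24² = 0.0484 + 0.0225 + 0.0009 + 0.0484 + 0.0196 + 0.0576 = 0.1974
B = 1 / 0.1974 = 5.0659

5.07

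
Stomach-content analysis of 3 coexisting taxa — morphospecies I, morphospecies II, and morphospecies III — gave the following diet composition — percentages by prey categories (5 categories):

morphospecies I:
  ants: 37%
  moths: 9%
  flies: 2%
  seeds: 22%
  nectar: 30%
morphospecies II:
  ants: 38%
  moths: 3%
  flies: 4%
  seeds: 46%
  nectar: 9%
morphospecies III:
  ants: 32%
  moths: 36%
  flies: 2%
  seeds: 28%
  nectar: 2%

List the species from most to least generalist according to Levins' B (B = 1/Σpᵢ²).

Convert percentages to proportions (divide by 100).
Σp_Iᵢ² = 0.37² + 0.09² + 0.02² + 0.22² + 0.30² = 0.1369 + 0.0081 + 0.0004 + 0.0484 + 0.0900 = 0.2838
B_I = 1 / 0.2838 = 3.5236
Σp_IIᵢ² = 0.38² + 0.03² + 0.04² + 0.46² + 0.09² = 0.1444 + 0.0009 + 0.0016 + 0.2116 + 0.0081 = 0.3666
B_II = 1 / 0.3666 = 2.7278
Σp_IIIᵢ² = 0.32² + 0.36² + 0.02² + 0.28² + 0.02² = 0.1024 + 0.1296 + 0.0004 + 0.0784 + 0.0004 = 0.3112
B_III = 1 / 0.3112 = 3.2134
Ranking by B (broadest → narrowest): morphospecies I (3.52) > morphospecies III (3.21) > morphospecies II (2.73)

morphospecies I > morphospecies III > morphospecies II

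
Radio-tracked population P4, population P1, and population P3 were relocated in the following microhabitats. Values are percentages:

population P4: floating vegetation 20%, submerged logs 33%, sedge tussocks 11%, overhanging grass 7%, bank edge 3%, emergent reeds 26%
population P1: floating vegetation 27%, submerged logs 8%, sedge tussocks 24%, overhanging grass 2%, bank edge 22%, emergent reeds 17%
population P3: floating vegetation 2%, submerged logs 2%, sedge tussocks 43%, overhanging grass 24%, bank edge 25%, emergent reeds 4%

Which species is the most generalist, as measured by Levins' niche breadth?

population P1

Convert percentages to proportions (divide by 100).
Σp_P4ᵢ² = 0.20² + 0.33² + 0.11² + 0.07² + 0.03² + 0.26² = 0.0400 + 0.1089 + 0.0121 + 0.0049 + 0.0009 + 0.0676 = 0.2344
B_P4 = 1 / 0.2344 = 4.2662
Σp_P1ᵢ² = 0.27² + 0.08² + 0.24² + 0.02² + 0.22² + 0.17² = 0.0729 + 0.0064 + 0.0576 + 0.0004 + 0.0484 + 0.0289 = 0.2146
B_P1 = 1 / 0.2146 = 4.6598
Σp_P3ᵢ² = 0.02² + 0.02² + 0.43² + 0.24² + 0.25² + 0.04² = 0.0004 + 0.0004 + 0.1849 + 0.0576 + 0.0625 + 0.0016 = 0.3074
B_P3 = 1 / 0.3074 = 3.2531
Highest B → broadest niche (most generalist): population P1 (B = 4.66).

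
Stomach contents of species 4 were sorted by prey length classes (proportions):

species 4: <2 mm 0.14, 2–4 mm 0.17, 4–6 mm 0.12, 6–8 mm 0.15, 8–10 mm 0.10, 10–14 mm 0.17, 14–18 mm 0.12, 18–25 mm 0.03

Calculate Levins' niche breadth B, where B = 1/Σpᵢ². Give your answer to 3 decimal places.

Σpᵢ² = 0.14² + 0.17² + 0.12² + 0.15² + 0.10² + 0.17² + 0.12² + 0.03² = 0.0196 + 0.0289 + 0.0144 + 0.0225 + 0.0100 + 0.0289 + 0.0144 + 0.0009 = 0.1396
B = 1 / 0.1396 = 7.16332

7.163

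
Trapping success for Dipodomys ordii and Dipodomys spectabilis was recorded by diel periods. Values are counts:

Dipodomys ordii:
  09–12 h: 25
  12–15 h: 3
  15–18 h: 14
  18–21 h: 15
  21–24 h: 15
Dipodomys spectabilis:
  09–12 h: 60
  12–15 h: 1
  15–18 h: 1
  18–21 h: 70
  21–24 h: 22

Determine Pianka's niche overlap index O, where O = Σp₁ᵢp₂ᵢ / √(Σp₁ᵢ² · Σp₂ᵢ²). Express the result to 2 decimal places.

Proportions for Dipodomys ordii (n=72): 25/72=0.3472, 3/72=0.0417, 14/72=0.1944, 15/72=0.2083, 15/72=0.2083
Proportions for Dipodomys spectabilis (n=154): 60/154=0.3896, 1/154=0.0065, 1/154=0.0065, 70/154=0.4545, 22/154=0.1429
Σ p₁ᵢp₂ᵢ = 0.135269 + 0.000271 + 0.001264 + 0.094672 + 0.029766 = 0.261242
Σp_1ᵢ² = 0.3472² + 0.0417² + 0.1944² + 0.2083² + 0.2083² = 0.120548 + 0.001739 + 0.037791 + 0.043389 + 0.043389 = 0.246856
Σp_2ᵢ² = 0.3896² + 0.0065² + 0.0065² + 0.4545² + 0.1429² = 0.151788 + 0.000042 + 0.000042 + 0.206570 + 0.020420 = 0.378862
O = 0.261242 / √(0.246856 × 0.378862) = 0.261242 / 0.3058175 = 0.8542

0.85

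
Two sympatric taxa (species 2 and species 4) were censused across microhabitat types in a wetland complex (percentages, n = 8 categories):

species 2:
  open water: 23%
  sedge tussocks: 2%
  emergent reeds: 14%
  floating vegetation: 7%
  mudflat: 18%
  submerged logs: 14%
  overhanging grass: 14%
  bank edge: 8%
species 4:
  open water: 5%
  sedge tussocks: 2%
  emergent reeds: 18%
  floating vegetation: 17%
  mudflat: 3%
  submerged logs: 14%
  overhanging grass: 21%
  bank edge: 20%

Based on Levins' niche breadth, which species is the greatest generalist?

Convert percentages to proportions (divide by 100).
Σp_2ᵢ² = 0.23² + 0.02² + 0.14² + 0.07² + 0.18² + 0.14² + 0.14² + 0.08² = 0.0529 + 0.0004 + 0.0196 + 0.0049 + 0.0324 + 0.0196 + 0.0196 + 0.0064 = 0.1558
B_2 = 1 / 0.1558 = 6.4185
Σp_4ᵢ² = 0.05² + 0.02² + 0.18² + 0.17² + 0.03² + 0.14² + 0.21² + 0.20² = 0.0025 + 0.0004 + 0.0324 + 0.0289 + 0.0009 + 0.0196 + 0.0441 + 0.0400 = 0.1688
B_4 = 1 / 0.1688 = 5.9242
Highest B → broadest niche (most generalist): species 2 (B = 6.42).

species 2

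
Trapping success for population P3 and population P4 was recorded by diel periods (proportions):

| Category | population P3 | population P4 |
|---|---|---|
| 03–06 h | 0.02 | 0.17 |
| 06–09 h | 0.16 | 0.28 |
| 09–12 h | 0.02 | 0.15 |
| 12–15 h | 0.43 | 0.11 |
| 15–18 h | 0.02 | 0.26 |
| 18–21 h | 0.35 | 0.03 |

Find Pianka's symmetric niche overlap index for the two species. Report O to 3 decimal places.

0.431

Σ p₁ᵢp₂ᵢ = 0.0034 + 0.0448 + 0.0030 + 0.0473 + 0.0052 + 0.0105 = 0.1142
Σp_1ᵢ² = 0.02² + 0.16² + 0.02² + 0.43² + 0.02² + 0.35² = 0.0004 + 0.0256 + 0.0004 + 0.1849 + 0.0004 + 0.1225 = 0.3342
Σp_2ᵢ² = 0.17² + 0.28² + 0.15² + 0.11² + 0.26² + 0.03² = 0.0289 + 0.0784 + 0.0225 + 0.0121 + 0.0676 + 0.0009 = 0.2104
O = 0.1142 / √(0.3342 × 0.2104) = 0.1142 / 0.265171 = 0.43067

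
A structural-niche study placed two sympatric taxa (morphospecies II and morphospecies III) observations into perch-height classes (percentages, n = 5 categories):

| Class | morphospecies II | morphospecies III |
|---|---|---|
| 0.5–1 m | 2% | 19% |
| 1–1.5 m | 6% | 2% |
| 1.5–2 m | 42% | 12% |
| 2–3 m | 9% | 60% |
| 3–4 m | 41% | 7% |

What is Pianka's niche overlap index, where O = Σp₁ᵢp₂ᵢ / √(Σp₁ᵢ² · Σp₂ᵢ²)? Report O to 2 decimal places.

0.36

Convert percentages to proportions (divide by 100).
Σ p₁ᵢp₂ᵢ = 0.0038 + 0.0012 + 0.0504 + 0.0540 + 0.0287 = 0.1381
Σp_1ᵢ² = 0.02² + 0.06² + 0.42² + 0.09² + 0.41² = 0.0004 + 0.0036 + 0.1764 + 0.0081 + 0.1681 = 0.3566
Σp_2ᵢ² = 0.19² + 0.02² + 0.12² + 0.60² + 0.07² = 0.0361 + 0.0004 + 0.0144 + 0.3600 + 0.0049 = 0.4158
O = 0.1381 / √(0.3566 × 0.4158) = 0.1381 / 0.38506 = 0.3586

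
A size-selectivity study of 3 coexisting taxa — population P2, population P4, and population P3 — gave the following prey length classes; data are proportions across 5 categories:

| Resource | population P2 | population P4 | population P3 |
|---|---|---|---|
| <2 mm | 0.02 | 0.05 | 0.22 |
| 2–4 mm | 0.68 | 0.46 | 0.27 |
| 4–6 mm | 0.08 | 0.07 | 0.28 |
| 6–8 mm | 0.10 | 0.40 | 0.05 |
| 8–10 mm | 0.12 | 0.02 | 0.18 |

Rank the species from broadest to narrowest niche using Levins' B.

population P3 > population P4 > population P2

Σp_P2ᵢ² = 0.02² + 0.68² + 0.08² + 0.10² + 0.12² = 0.0004 + 0.4624 + 0.0064 + 0.0100 + 0.0144 = 0.4936
B_P2 = 1 / 0.4936 = 2.0259
Σp_P4ᵢ² = 0.05² + 0.46² + 0.07² + 0.40² + 0.02² = 0.0025 + 0.2116 + 0.0049 + 0.1600 + 0.0004 = 0.3794
B_P4 = 1 / 0.3794 = 2.6357
Σp_P3ᵢ² = 0.22² + 0.27² + 0.28² + 0.05² + 0.18² = 0.0484 + 0.0729 + 0.0784 + 0.0025 + 0.0324 = 0.2346
B_P3 = 1 / 0.2346 = 4.2626
Ranking by B (broadest → narrowest): population P3 (4.26) > population P4 (2.64) > population P2 (2.03)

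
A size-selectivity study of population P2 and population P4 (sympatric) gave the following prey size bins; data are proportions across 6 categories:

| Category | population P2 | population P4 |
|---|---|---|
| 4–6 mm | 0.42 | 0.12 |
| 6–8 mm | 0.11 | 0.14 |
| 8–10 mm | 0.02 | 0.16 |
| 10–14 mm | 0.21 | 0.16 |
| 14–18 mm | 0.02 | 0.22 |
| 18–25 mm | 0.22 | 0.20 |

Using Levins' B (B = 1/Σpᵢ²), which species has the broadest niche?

population P4

Σp_P2ᵢ² = 0.42² + 0.11² + 0.02² + 0.21² + 0.02² + 0.22² = 0.1764 + 0.0121 + 0.0004 + 0.0441 + 0.0004 + 0.0484 = 0.2818
B_P2 = 1 / 0.2818 = 3.5486
Σp_P4ᵢ² = 0.12² + 0.14² + 0.16² + 0.16² + 0.22² + 0.20² = 0.0144 + 0.0196 + 0.0256 + 0.0256 + 0.0484 + 0.0400 = 0.1736
B_P4 = 1 / 0.1736 = 5.7604
Highest B → broadest niche (most generalist): population P4 (B = 5.76).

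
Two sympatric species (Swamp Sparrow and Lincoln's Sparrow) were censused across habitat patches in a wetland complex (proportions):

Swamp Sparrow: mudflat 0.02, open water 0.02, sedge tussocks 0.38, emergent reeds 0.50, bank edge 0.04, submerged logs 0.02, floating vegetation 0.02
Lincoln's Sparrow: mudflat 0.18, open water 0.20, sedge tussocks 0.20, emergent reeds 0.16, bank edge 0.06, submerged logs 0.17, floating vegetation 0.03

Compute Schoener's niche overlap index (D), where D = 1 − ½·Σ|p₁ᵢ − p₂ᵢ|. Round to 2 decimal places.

Σ|p₁ᵢ − p₂ᵢ| = 0.16 + 0.18 + 0.18 + 0.34 + 0.02 + 0.15 + 0.01 = 1.04
D = 1 − ½ × 1.04 = 1 − 0.520 = 0.4800

0.48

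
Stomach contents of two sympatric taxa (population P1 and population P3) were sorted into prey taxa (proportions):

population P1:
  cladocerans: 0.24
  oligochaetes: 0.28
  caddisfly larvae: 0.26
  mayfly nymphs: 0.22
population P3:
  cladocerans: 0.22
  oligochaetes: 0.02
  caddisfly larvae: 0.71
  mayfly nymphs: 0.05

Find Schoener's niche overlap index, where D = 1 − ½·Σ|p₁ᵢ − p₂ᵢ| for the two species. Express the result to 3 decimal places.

0.550

Σ|p₁ᵢ − p₂ᵢ| = 0.02 + 0.26 + 0.45 + 0.17 = 0.90
D = 1 − ½ × 0.90 = 1 − 0.450 = 0.55000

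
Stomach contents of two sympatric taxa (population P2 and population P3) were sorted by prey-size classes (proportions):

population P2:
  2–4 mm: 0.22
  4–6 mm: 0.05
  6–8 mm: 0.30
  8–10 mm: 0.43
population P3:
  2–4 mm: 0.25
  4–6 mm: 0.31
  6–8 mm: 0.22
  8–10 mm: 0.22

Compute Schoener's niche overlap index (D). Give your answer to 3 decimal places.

Σ|p₁ᵢ − p₂ᵢ| = 0.03 + 0.26 + 0.08 + 0.21 = 0.58
D = 1 − ½ × 0.58 = 1 − 0.290 = 0.71000

0.710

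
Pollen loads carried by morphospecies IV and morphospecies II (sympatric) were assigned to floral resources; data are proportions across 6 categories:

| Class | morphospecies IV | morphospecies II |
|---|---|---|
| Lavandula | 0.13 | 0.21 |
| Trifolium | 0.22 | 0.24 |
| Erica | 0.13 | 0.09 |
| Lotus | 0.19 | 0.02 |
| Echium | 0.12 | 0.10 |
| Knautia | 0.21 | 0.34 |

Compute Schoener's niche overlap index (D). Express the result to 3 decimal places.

Σ|p₁ᵢ − p₂ᵢ| = 0.08 + 0.02 + 0.04 + 0.17 + 0.02 + 0.13 = 0.46
D = 1 − ½ × 0.46 = 1 − 0.230 = 0.77000

0.770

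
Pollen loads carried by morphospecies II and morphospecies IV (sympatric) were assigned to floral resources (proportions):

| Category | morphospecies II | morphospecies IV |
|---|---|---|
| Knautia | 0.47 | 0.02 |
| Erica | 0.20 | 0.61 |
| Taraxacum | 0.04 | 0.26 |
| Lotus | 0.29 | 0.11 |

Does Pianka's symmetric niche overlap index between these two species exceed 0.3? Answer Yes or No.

Σ p₁ᵢp₂ᵢ = 0.0094 + 0.1220 + 0.0104 + 0.0319 = 0.1737
Σp_1ᵢ² = 0.47² + 0.20² + 0.04² + 0.29² = 0.2209 + 0.0400 + 0.0016 + 0.0841 = 0.3466
Σp_2ᵢ² = 0.02² + 0.61² + 0.26² + 0.11² = 0.0004 + 0.3721 + 0.0676 + 0.0121 = 0.4522
O = 0.1737 / √(0.3466 × 0.4522) = 0.1737 / 0.39589 = 0.4388
O = 0.4388 > 0.3 → Yes.

Yes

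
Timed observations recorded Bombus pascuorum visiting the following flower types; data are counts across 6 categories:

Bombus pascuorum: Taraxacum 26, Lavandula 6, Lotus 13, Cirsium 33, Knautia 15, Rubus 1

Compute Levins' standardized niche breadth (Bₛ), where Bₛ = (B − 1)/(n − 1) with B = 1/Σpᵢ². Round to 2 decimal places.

0.60

Proportions for Bombus pascuorum (n=94): 26/94=0.2766, 6/94=0.0638, 13/94=0.1383, 33/94=0.3511, 15/94=0.1596, 1/94=0.0106
Σpᵢ² = 0.2766² + 0.0638² + 0.1383² + 0.3511² + 0.1596² + 0.0106² = 0.076508 + 0.004070 + 0.019127 + 0.123271 + 0.025472 + 0.000112 = 0.248560
B = 1 / 0.248560 = 4.0232
Bₛ = (B − 1)/(n − 1) = (4.0232 − 1)/(6 − 1) = 3.0232/5 = 0.6046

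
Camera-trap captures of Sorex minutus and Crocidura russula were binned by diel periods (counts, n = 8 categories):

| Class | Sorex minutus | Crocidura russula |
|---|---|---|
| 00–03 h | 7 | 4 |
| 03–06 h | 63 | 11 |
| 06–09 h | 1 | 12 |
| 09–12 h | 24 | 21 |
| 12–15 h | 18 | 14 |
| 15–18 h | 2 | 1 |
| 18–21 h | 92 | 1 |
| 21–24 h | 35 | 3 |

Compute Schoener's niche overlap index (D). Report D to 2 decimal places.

0.44

Proportions for Sorex minutus (n=242): 7/242=0.0289, 63/242=0.2603, 1/242=0.0041, 24/242=0.0992, 18/242=0.0744, 2/242=0.0083, 92/242=0.3802, 35/242=0.1446
Proportions for Crocidura russula (n=67): 4/67=0.0597, 11/67=0.1642, 12/67=0.1791, 21/67=0.3134, 14/67=0.2090, 1/67=0.0149, 1/67=0.0149, 3/67=0.0448
Σ|p₁ᵢ − p₂ᵢ| = 0.0308 + 0.0961 + 0.1750 + 0.2142 + 0.1346 + 0.0066 + 0.3653 + 0.0998 = 1.1224
D = 1 − ½ × 1.1224 = 1 − 0.56120 = 0.43880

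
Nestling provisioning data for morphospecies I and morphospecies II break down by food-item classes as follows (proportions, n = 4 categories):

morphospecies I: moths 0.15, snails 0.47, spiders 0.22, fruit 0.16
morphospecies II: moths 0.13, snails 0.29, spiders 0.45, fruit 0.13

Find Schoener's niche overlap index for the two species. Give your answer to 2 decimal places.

Σ|p₁ᵢ − p₂ᵢ| = 0.02 + 0.18 + 0.23 + 0.03 = 0.46
D = 1 − ½ × 0.46 = 1 − 0.230 = 0.7700

0.77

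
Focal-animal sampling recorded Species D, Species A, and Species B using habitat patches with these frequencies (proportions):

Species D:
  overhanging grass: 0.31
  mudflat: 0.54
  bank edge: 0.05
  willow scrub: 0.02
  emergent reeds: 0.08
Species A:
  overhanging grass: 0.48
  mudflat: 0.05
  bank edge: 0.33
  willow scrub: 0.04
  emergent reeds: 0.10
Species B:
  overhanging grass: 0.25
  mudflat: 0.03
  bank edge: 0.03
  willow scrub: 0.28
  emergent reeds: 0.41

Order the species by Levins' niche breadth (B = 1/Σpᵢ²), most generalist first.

Σp_Dᵢ² = 0.31² + 0.54² + 0.05² + 0.02² + 0.08² = 0.0961 + 0.2916 + 0.0025 + 0.0004 + 0.0064 = 0.3970
B_D = 1 / 0.3970 = 2.5189
Σp_Aᵢ² = 0.48² + 0.05² + 0.33² + 0.04² + 0.10² = 0.2304 + 0.0025 + 0.1089 + 0.0016 + 0.0100 = 0.3534
B_A = 1 / 0.3534 = 2.8297
Σp_Bᵢ² = 0.25² + 0.03² + 0.03² + 0.28² + 0.41² = 0.0625 + 0.0009 + 0.0009 + 0.0784 + 0.1681 = 0.3108
B_B = 1 / 0.3108 = 3.2175
Ranking by B (broadest → narrowest): Species B (3.22) > Species A (2.83) > Species D (2.52)

Species B > Species A > Species D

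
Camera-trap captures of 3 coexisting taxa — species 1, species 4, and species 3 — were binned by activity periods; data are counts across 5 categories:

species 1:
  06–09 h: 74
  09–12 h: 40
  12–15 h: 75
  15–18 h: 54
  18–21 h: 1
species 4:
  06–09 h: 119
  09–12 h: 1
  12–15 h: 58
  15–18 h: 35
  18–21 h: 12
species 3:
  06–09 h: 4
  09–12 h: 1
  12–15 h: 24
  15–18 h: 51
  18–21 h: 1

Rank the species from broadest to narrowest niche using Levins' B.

species 1 > species 4 > species 3

Proportions for species 1 (n=244): 74/244=0.3033, 40/244=0.1639, 75/244=0.3074, 54/244=0.2213, 1/244=0.0041
Proportions for species 4 (n=225): 119/225=0.5289, 1/225=0.0044, 58/225=0.2578, 35/225=0.1556, 12/225=0.0533
Proportions for species 3 (n=81): 4/81=0.0494, 1/81=0.0123, 24/81=0.2963, 51/81=0.6296, 1/81=0.0123
Σp_1ᵢ² = 0.3033² + 0.1639² + 0.3074² + 0.2213² + 0.0041² = 0.091991 + 0.026863 + 0.094495 + 0.048974 + 0.000017 = 0.262340
B_1 = 1 / 0.262340 = 3.8118
Σp_4ᵢ² = 0.5289² + 0.0044² + 0.2578² + 0.1556² + 0.0533² = 0.279735 + 0.000019 + 0.066461 + 0.024211 + 0.002841 = 0.373267
B_4 = 1 / 0.373267 = 2.6790
Σp_3ᵢ² = 0.0494² + 0.0123² + 0.2963² + 0.6296² + 0.0123² = 0.002440 + 0.000151 + 0.087794 + 0.396396 + 0.000151 = 0.486932
B_3 = 1 / 0.486932 = 2.0537
Ranking by B (broadest → narrowest): species 1 (3.81) > species 4 (2.68) > species 3 (2.05)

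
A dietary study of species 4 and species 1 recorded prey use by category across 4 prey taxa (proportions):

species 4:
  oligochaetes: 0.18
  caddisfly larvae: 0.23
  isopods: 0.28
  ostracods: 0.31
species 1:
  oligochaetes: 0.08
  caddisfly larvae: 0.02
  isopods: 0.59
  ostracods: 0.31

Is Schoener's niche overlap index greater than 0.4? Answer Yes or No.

Σ|p₁ᵢ − p₂ᵢ| = 0.10 + 0.21 + 0.31 + 0.00 = 0.62
D = 1 − ½ × 0.62 = 1 − 0.310 = 0.6900
D = 0.6900 > 0.4 → Yes.

Yes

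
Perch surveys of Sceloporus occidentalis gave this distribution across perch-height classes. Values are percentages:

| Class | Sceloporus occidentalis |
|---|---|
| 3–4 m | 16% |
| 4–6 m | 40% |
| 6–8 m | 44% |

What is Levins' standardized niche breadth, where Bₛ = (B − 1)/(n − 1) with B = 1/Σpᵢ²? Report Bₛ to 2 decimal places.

0.82

Convert percentages to proportions (divide by 100).
Σpᵢ² = 0.16² + 0.40² + 0.44² = 0.0256 + 0.1600 + 0.1936 = 0.3792
B = 1 / 0.3792 = 2.6371
Bₛ = (B − 1)/(n − 1) = (2.6371 − 1)/(3 − 1) = 1.6371/2 = 0.8186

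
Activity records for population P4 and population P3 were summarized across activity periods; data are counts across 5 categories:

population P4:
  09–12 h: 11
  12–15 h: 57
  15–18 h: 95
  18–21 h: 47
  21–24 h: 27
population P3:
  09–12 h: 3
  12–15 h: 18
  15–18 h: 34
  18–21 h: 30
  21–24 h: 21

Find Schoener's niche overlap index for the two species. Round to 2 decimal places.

Proportions for population P4 (n=237): 11/237=0.0464, 57/237=0.2405, 95/237=0.4008, 47/237=0.1983, 27/237=0.1139
Proportions for population P3 (n=106): 3/106=0.0283, 18/106=0.1698, 34/106=0.3208, 30/106=0.2830, 21/106=0.1981
Σ|p₁ᵢ − p₂ᵢ| = 0.0181 + 0.0707 + 0.0800 + 0.0847 + 0.0842 = 0.3377
D = 1 − ½ × 0.3377 = 1 − 0.16885 = 0.83115

0.83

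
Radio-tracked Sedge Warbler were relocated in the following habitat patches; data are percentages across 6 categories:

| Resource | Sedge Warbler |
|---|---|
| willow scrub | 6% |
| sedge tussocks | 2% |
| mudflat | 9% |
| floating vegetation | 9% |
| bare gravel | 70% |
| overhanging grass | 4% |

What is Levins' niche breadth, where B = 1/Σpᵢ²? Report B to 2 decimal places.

Convert percentages to proportions (divide by 100).
Σpᵢ² = 0.06² + 0.02² + 0.09² + 0.09² + 0.70² + 0.04² = 0.0036 + 0.0004 + 0.0081 + 0.0081 + 0.4900 + 0.0016 = 0.5118
B = 1 / 0.5118 = 1.9539

1.95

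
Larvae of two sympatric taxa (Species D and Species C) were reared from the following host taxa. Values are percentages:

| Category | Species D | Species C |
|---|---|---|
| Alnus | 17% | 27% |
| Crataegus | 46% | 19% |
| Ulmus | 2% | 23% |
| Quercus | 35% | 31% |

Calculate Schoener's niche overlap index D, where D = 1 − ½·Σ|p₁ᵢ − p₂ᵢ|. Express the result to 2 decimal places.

Convert percentages to proportions (divide by 100).
Σ|p₁ᵢ − p₂ᵢ| = 0.10 + 0.27 + 0.21 + 0.04 = 0.62
D = 1 − ½ × 0.62 = 1 − 0.310 = 0.6900

0.69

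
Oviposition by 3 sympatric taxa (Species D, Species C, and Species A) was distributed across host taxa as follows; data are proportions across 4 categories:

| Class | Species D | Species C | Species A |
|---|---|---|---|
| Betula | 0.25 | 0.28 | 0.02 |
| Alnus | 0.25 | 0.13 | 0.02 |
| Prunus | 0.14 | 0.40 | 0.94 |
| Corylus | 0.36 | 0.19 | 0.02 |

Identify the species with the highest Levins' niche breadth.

Σp_Dᵢ² = 0.25² + 0.25² + 0.14² + 0.36² = 0.0625 + 0.0625 + 0.0196 + 0.1296 = 0.2742
B_D = 1 / 0.2742 = 3.6470
Σp_Cᵢ² = 0.28² + 0.13² + 0.40² + 0.19² = 0.0784 + 0.0169 + 0.1600 + 0.0361 = 0.2914
B_C = 1 / 0.2914 = 3.4317
Σp_Aᵢ² = 0.02² + 0.02² + 0.94² + 0.02² = 0.0004 + 0.0004 + 0.8836 + 0.0004 = 0.8848
B_A = 1 / 0.8848 = 1.1302
Highest B → broadest niche (most generalist): Species D (B = 3.65).

Species D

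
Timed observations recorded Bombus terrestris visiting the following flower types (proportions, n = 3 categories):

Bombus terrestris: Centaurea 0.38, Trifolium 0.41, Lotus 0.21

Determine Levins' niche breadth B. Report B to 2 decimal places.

2.80

Σpᵢ² = 0.38² + 0.41² + 0.21² = 0.1444 + 0.1681 + 0.0441 = 0.3566
B = 1 / 0.3566 = 2.8043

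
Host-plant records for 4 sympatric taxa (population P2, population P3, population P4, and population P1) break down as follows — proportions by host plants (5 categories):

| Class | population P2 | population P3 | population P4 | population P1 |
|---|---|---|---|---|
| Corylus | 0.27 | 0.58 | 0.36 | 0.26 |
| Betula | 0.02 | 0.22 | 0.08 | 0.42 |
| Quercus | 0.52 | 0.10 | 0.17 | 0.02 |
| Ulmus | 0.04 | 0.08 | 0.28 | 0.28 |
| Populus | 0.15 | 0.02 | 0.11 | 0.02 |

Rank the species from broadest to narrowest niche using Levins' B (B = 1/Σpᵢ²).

population P4 > population P1 > population P2 > population P3

Σp_P2ᵢ² = 0.27² + 0.02² + 0.52² + 0.04² + 0.15² = 0.0729 + 0.0004 + 0.2704 + 0.0016 + 0.0225 = 0.3678
B_P2 = 1 / 0.3678 = 2.7189
Σp_P3ᵢ² = 0.58² + 0.22² + 0.10² + 0.08² + 0.02² = 0.3364 + 0.0484 + 0.0100 + 0.0064 + 0.0004 = 0.4016
B_P3 = 1 / 0.4016 = 2.4900
Σp_P4ᵢ² = 0.36² + 0.08² + 0.17² + 0.28² + 0.11² = 0.1296 + 0.0064 + 0.0289 + 0.0784 + 0.0121 = 0.2554
B_P4 = 1 / 0.2554 = 3.9154
Σp_P1ᵢ² = 0.26² + 0.42² + 0.02² + 0.28² + 0.02² = 0.0676 + 0.1764 + 0.0004 + 0.0784 + 0.0004 = 0.3232
B_P1 = 1 / 0.3232 = 3.0941
Ranking by B (broadest → narrowest): population P4 (3.92) > population P1 (3.09) > population P2 (2.72) > population P3 (2.49)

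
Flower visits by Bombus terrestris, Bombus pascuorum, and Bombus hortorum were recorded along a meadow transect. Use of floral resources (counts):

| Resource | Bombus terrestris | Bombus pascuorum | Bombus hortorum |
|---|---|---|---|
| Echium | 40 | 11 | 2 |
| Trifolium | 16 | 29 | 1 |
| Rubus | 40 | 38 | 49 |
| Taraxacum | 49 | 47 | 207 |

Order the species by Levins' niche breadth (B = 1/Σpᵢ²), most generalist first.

Bombus terrestris > Bombus pascuorum > Bombus hortorum

Proportions for Bombus terrestris (n=145): 40/145=0.2759, 16/145=0.1103, 40/145=0.2759, 49/145=0.3379
Proportions for Bombus pascuorum (n=125): 11/125=0.0880, 29/125=0.2320, 38/125=0.3040, 47/125=0.3760
Proportions for Bombus hortorum (n=259): 2/259=0.0077, 1/259=0.0039, 49/259=0.1892, 207/259=0.7992
Σp_terrᵢ² = 0.2759² + 0.1103² + 0.2759² + 0.3379² = 0.076121 + 0.012166 + 0.076121 + 0.114176 = 0.278584
B_terr = 1 / 0.278584 = 3.5896
Σp_pascᵢ² = 0.0880² + 0.2320² + 0.3040² + 0.3760² = 0.007744 + 0.053824 + 0.092416 + 0.141376 = 0.295360
B_pasc = 1 / 0.295360 = 3.3857
Σp_hortᵢ² = 0.0077² + 0.0039² + 0.1892² + 0.7992² = 0.000059 + 0.000015 + 0.035797 + 0.638721 = 0.674592
B_hort = 1 / 0.674592 = 1.4824
Ranking by B (broadest → narrowest): Bombus terrestris (3.59) > Bombus pascuorum (3.39) > Bombus hortorum (1.48)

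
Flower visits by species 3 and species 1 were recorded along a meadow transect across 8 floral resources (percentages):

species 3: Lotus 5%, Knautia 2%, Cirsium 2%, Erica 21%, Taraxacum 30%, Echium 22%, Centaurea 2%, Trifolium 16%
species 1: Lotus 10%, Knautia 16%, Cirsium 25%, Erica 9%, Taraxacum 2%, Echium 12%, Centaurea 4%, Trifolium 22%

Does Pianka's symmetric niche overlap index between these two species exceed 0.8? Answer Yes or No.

Convert percentages to proportions (divide by 100).
Σ p₁ᵢp₂ᵢ = 0.0050 + 0.0032 + 0.0050 + 0.0189 + 0.0060 + 0.0264 + 0.0008 + 0.0352 = 0.1005
Σp_1ᵢ² = 0.05² + 0.02² + 0.02² + 0.21² + 0.30² + 0.22² + 0.02² + 0.16² = 0.0025 + 0.0004 + 0.0004 + 0.0441 + 0.0900 + 0.0484 + 0.0004 + 0.0256 = 0.2118
Σp_2ᵢ² = 0.10² + 0.16² + 0.25² + 0.09² + 0.02² + 0.12² + 0.04² + 0.22² = 0.0100 + 0.0256 + 0.0625 + 0.0081 + 0.0004 + 0.0144 + 0.0016 + 0.0484 = 0.1710
O = 0.1005 / √(0.2118 × 0.1710) = 0.1005 / 0.19031 = 0.5281
O = 0.5281 < 0.8 → No.

No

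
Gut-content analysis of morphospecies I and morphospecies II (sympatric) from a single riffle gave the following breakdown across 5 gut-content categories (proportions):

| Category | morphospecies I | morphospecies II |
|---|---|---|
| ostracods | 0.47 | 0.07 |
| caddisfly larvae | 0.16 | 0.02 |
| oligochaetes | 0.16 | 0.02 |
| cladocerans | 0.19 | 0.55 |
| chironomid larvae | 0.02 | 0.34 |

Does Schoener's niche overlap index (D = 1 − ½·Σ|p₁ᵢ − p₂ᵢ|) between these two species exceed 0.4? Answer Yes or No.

No

Σ|p₁ᵢ − p₂ᵢ| = 0.40 + 0.14 + 0.14 + 0.36 + 0.32 = 1.36
D = 1 − ½ × 1.36 = 1 − 0.680 = 0.3200
D = 0.3200 < 0.4 → No.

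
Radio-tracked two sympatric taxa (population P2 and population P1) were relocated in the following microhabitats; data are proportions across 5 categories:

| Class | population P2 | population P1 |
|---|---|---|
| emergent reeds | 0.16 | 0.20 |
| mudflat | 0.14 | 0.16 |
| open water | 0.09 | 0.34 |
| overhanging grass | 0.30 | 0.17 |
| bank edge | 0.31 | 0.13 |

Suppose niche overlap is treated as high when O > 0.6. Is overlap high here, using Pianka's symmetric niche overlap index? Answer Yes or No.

Σ p₁ᵢp₂ᵢ = 0.0320 + 0.0224 + 0.0306 + 0.0510 + 0.0403 = 0.1763
Σp_1ᵢ² = 0.16² + 0.14² + 0.09² + 0.30² + 0.31² = 0.0256 + 0.0196 + 0.0081 + 0.0900 + 0.0961 = 0.2394
Σp_2ᵢ² = 0.20² + 0.16² + 0.34² + 0.17² + 0.13² = 0.0400 + 0.0256 + 0.1156 + 0.0289 + 0.0169 = 0.2270
O = 0.1763 / √(0.2394 × 0.2270) = 0.1763 / 0.23312 = 0.7563
O = 0.7563 > 0.6 → Yes.

Yes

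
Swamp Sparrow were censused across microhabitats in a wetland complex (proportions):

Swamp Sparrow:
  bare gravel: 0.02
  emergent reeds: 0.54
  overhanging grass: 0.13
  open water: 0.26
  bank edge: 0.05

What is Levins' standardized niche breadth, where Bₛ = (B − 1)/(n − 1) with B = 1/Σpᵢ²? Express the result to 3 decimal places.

0.410

Σpᵢ² = 0.02² + 0.54² + 0.13² + 0.26² + 0.05² = 0.0004 + 0.2916 + 0.0169 + 0.0676 + 0.0025 = 0.3790
B = 1 / 0.3790 = 2.63852
Bₛ = (B − 1)/(n − 1) = (2.63852 − 1)/(5 − 1) = 1.63852/4 = 0.40963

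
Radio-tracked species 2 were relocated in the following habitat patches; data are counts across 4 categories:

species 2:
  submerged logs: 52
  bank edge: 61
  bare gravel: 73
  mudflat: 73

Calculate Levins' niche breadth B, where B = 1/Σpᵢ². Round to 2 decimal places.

3.93

Proportions for species 2 (n=259): 52/259=0.2008, 61/259=0.2355, 73/259=0.2819, 73/259=0.2819
Σpᵢ² = 0.2008² + 0.2355² + 0.2819² + 0.2819² = 0.040321 + 0.055460 + 0.079468 + 0.079468 = 0.254717
B = 1 / 0.254717 = 3.9259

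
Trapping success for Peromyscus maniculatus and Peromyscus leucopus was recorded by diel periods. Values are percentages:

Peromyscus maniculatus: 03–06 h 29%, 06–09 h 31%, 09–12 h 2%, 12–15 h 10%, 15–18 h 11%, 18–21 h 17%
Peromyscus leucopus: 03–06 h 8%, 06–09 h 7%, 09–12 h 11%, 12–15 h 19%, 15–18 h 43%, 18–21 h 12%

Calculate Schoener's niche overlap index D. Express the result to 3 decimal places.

Convert percentages to proportions (divide by 100).
Σ|p₁ᵢ − p₂ᵢ| = 0.21 + 0.24 + 0.09 + 0.09 + 0.32 + 0.05 = 1.00
D = 1 − ½ × 1.00 = 1 − 0.500 = 0.50000

0.500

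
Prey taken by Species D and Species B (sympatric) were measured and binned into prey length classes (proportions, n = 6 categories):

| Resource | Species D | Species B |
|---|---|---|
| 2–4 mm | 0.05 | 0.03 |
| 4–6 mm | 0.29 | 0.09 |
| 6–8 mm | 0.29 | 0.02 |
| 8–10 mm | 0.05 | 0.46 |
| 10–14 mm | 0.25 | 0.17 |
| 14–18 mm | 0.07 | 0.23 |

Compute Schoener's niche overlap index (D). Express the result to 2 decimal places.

Σ|p₁ᵢ − p₂ᵢ| = 0.02 + 0.20 + 0.27 + 0.41 + 0.08 + 0.16 = 1.14
D = 1 − ½ × 1.14 = 1 − 0.570 = 0.4300

0.43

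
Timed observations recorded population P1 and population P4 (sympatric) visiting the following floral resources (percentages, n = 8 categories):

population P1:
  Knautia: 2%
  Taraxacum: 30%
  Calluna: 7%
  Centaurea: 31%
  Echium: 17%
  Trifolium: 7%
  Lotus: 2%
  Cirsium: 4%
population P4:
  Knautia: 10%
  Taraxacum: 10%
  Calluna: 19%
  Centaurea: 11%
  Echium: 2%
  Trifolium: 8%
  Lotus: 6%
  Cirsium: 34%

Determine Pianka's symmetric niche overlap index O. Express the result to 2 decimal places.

0.49

Convert percentages to proportions (divide by 100).
Σ p₁ᵢp₂ᵢ = 0.0020 + 0.0300 + 0.0133 + 0.0341 + 0.0034 + 0.0056 + 0.0012 + 0.0136 = 0.1032
Σp_1ᵢ² = 0.02² + 0.30² + 0.07² + 0.31² + 0.17² + 0.07² + 0.02² + 0.04² = 0.0004 + 0.0900 + 0.0049 + 0.0961 + 0.0289 + 0.0049 + 0.0004 + 0.0016 = 0.2272
Σp_2ᵢ² = 0.10² + 0.10² + 0.19² + 0.11² + 0.02² + 0.08² + 0.06² + 0.34² = 0.0100 + 0.0100 + 0.0361 + 0.0121 + 0.0004 + 0.0064 + 0.0036 + 0.1156 = 0.1942
O = 0.1032 / √(0.2272 × 0.1942) = 0.1032 / 0.21005 = 0.4913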